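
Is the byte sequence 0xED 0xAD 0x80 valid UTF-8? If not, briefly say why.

Structurally a 3-byte sequence; payload = 0xDB40.
But 0xDB40 is in U+D800–U+DFFF, the surrogate range. Surrogates are not Unicode scalar values and are forbidden in UTF-8.

invalid (encodes a surrogate (U+D800–U+DFFF))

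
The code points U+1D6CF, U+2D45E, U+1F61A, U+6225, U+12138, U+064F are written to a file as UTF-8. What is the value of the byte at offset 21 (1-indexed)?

0x8F

1-indexed offset 21 is 0-indexed offset 20.
U+1D6CF → 4-byte form F0 9D 9B 8F at offsets 0–3.
U+2D45E → 4-byte form F0 AD 91 9E at offsets 4–7.
U+1F61A → 4-byte form F0 9F 98 9A at offsets 8–11.
U+6225 → 3-byte form E6 88 A5 at offsets 12–14.
U+12138 → 4-byte form F0 92 84 B8 at offsets 15–18.
U+064F → 2-byte form D9 8F at offsets 19–20.
Offset 20 falls in char 6's range; it's byte 2 of D9 8F = 0x8F.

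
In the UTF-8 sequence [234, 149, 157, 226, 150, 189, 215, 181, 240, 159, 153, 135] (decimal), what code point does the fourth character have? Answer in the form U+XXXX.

Offset 0: leading byte 0xEA = 11101010 → 3-byte char #1 = EA 95 9D.
Offset 3: leading byte 0xE2 = 11100010 → 3-byte char #2 = E2 96 BD.
Offset 6: leading byte 0xD7 = 11010111 → 2-byte char #3 = D7 B5.
Offset 8: leading byte 0xF0 = 11110000 → 4-byte char #4 = F0 9F 99 87.
Leading byte 0xF0 = 11110000 matches 11110xxx → 4-byte sequence.
Byte 1: 0xF0 = 11110000, payload 000 (3 bits).
Byte 2: 0x9F = 10011111 (10xxxxxx ✓), payload 011111.
Byte 3: 0x99 = 10011001 (10xxxxxx ✓), payload 011001.
Byte 4: 0x87 = 10000111 (10xxxxxx ✓), payload 000111.
Concatenate: 000011111011001000111 = 0x1F647 (21 bits → U+1F647).

U+1F647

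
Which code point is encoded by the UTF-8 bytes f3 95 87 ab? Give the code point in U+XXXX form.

Leading byte 0xF3 = 11110011 matches 11110xxx → 4-byte sequence.
Byte 1: 0xF3 = 11110011, payload 011 (3 bits).
Byte 2: 0x95 = 10010101 (10xxxxxx ✓), payload 010101.
Byte 3: 0x87 = 10000111 (10xxxxxx ✓), payload 000111.
Byte 4: 0xAB = 10101011 (10xxxxxx ✓), payload 101011.
Concatenate: 011010101000111101011 = 0xD51EB (21 bits → U+D51EB).

U+D51EB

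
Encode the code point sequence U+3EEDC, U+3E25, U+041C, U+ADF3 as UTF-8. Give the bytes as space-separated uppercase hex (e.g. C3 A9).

U+3EEDC: 4-byte form → F0 BE BB 9C.
U+3E25: 3-byte form → E3 B8 A5.
U+041C: 2-byte form → D0 9C.
U+ADF3: 3-byte form → EA B7 B3.
Concatenated (12 bytes): F0 BE BB 9C E3 B8 A5 D0 9C EA B7 B3.

F0 BE BB 9C E3 B8 A5 D0 9C EA B7 B3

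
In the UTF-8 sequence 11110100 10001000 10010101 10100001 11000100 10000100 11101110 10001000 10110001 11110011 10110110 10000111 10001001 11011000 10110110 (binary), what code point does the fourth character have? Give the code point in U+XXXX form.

U+F61C9

Offset 0: leading byte 0xF4 = 11110100 → 4-byte char #1 = F4 88 95 A1.
Offset 4: leading byte 0xC4 = 11000100 → 2-byte char #2 = C4 84.
Offset 6: leading byte 0xEE = 11101110 → 3-byte char #3 = EE 88 B1.
Offset 9: leading byte 0xF3 = 11110011 → 4-byte char #4 = F3 B6 87 89.
Leading byte 0xF3 = 11110011 matches 11110xxx → 4-byte sequence.
Byte 1: 0xF3 = 11110011, payload 011 (3 bits).
Byte 2: 0xB6 = 10110110 (10xxxxxx ✓), payload 110110.
Byte 3: 0x87 = 10000111 (10xxxxxx ✓), payload 000111.
Byte 4: 0x89 = 10001001 (10xxxxxx ✓), payload 001001.
Concatenate: 011110110000111001001 = 0xF61C9 (21 bits → U+F61C9).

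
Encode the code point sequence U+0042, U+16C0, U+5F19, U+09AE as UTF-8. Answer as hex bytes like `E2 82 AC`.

42 E1 9B 80 E5 BC 99 E0 A6 AE

U+0042: 1-byte form → 42.
U+16C0: 3-byte form → E1 9B 80.
U+5F19: 3-byte form → E5 BC 99.
U+09AE: 3-byte form → E0 A6 AE.
Concatenated (10 bytes): 42 E1 9B 80 E5 BC 99 E0 A6 AE.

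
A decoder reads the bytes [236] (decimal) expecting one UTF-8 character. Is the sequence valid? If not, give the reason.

invalid (sequence truncated)

Leading byte 0xEC = 11101100 → 3-byte form, but only 1 byte is present.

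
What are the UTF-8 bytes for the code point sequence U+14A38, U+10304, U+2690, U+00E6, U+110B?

F0 94 A8 B8 F0 90 8C 84 E2 9A 90 C3 A6 E1 84 8B

U+14A38: 4-byte form → F0 94 A8 B8.
U+10304: 4-byte form → F0 90 8C 84.
U+2690: 3-byte form → E2 9A 90.
U+00E6: 2-byte form → C3 A6.
U+110B: 3-byte form → E1 84 8B.
Concatenated (16 bytes): F0 94 A8 B8 F0 90 8C 84 E2 9A 90 C3 A6 E1 84 8B.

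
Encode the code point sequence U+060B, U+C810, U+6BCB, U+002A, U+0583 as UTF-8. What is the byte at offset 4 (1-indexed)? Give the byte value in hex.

1-indexed offset 4 is 0-indexed offset 3.
U+060B → 2-byte form D8 8B at offsets 0–1.
U+C810 → 3-byte form EC A0 90 at offsets 2–4.
Offset 3 falls in char 2's range; it's byte 2 of EC A0 90 = 0xA0.

0xA0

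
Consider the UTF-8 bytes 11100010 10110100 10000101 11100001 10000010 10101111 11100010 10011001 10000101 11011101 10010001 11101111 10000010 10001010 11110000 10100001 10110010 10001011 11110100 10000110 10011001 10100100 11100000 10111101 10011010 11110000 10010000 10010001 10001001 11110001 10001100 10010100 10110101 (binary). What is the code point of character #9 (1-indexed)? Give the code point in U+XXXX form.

U+10449

Offset 0: leading byte 0xE2 = 11100010 → 3-byte char #1 = E2 B4 85.
Offset 3: leading byte 0xE1 = 11100001 → 3-byte char #2 = E1 82 AF.
Offset 6: leading byte 0xE2 = 11100010 → 3-byte char #3 = E2 99 85.
Offset 9: leading byte 0xDD = 11011101 → 2-byte char #4 = DD 91.
Offset 11: leading byte 0xEF = 11101111 → 3-byte char #5 = EF 82 8A.
Offset 14: leading byte 0xF0 = 11110000 → 4-byte char #6 = F0 A1 B2 8B.
Offset 18: leading byte 0xF4 = 11110100 → 4-byte char #7 = F4 86 99 A4.
Offset 22: leading byte 0xE0 = 11100000 → 3-byte char #8 = E0 BD 9A.
Offset 25: leading byte 0xF0 = 11110000 → 4-byte char #9 = F0 90 91 89.
Leading byte 0xF0 = 11110000 matches 11110xxx → 4-byte sequence.
Byte 1: 0xF0 = 11110000, payload 000 (3 bits).
Byte 2: 0x90 = 10010000 (10xxxxxx ✓), payload 010000.
Byte 3: 0x91 = 10010001 (10xxxxxx ✓), payload 010001.
Byte 4: 0x89 = 10001001 (10xxxxxx ✓), payload 001001.
Concatenate: 000010000010001001001 = 0x10449 (21 bits → U+10449).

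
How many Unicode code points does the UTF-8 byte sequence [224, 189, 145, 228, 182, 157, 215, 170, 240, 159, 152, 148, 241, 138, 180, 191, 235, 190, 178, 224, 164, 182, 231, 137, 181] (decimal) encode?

8

Byte at offset 0: 0xE0 = 11100000 → 3-byte char (#1). Advance 3.
Byte at offset 3: 0xE4 = 11100100 → 3-byte char (#2). Advance 3.
Byte at offset 6: 0xD7 = 11010111 → 2-byte char (#3). Advance 2.
Byte at offset 8: 0xF0 = 11110000 → 4-byte char (#4). Advance 4.
Byte at offset 12: 0xF1 = 11110001 → 4-byte char (#5). Advance 4.
Byte at offset 16: 0xEB = 11101011 → 3-byte char (#6). Advance 3.
Byte at offset 19: 0xE0 = 11100000 → 3-byte char (#7). Advance 3.
Byte at offset 22: 0xE7 = 11100111 → 3-byte char (#8). Advance 3.
Reached end at offset 25 after 8 code points.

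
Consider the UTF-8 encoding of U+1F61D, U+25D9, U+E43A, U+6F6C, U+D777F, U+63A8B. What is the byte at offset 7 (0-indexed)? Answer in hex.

U+1F61D → 4-byte form F0 9F 98 9D at offsets 0–3.
U+25D9 → 3-byte form E2 97 99 at offsets 4–6.
U+E43A → 3-byte form EE 90 BA at offsets 7–9.
Offset 7 falls in char 3's range; it's byte 1 of EE 90 BA = 0xEE.

0xEE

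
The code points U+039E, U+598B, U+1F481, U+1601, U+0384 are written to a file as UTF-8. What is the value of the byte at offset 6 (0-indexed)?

0x9F

U+039E → 2-byte form CE 9E at offsets 0–1.
U+598B → 3-byte form E5 A6 8B at offsets 2–4.
U+1F481 → 4-byte form F0 9F 92 81 at offsets 5–8.
Offset 6 falls in char 3's range; it's byte 2 of F0 9F 92 81 = 0x9F.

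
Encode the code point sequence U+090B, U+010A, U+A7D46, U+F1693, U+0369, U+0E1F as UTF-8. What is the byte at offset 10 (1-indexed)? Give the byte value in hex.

0xF3

1-indexed offset 10 is 0-indexed offset 9.
U+090B → 3-byte form E0 A4 8B at offsets 0–2.
U+010A → 2-byte form C4 8A at offsets 3–4.
U+A7D46 → 4-byte form F2 A7 B5 86 at offsets 5–8.
U+F1693 → 4-byte form F3 B1 9A 93 at offsets 9–12.
Offset 9 falls in char 4's range; it's byte 1 of F3 B1 9A 93 = 0xF3.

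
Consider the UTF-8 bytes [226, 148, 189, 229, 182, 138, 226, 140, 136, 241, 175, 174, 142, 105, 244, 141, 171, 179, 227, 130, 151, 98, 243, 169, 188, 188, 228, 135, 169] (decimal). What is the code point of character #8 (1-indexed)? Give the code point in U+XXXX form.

Offset 0: leading byte 0xE2 = 11100010 → 3-byte char #1 = E2 94 BD.
Offset 3: leading byte 0xE5 = 11100101 → 3-byte char #2 = E5 B6 8A.
Offset 6: leading byte 0xE2 = 11100010 → 3-byte char #3 = E2 8C 88.
Offset 9: leading byte 0xF1 = 11110001 → 4-byte char #4 = F1 AF AE 8E.
Offset 13: leading byte 0x69 = 01101001 → 1-byte char #5 = 69.
Offset 14: leading byte 0xF4 = 11110100 → 4-byte char #6 = F4 8D AB B3.
Offset 18: leading byte 0xE3 = 11100011 → 3-byte char #7 = E3 82 97.
Offset 21: leading byte 0x62 = 01100010 → 1-byte char #8 = 62.
Leading byte 0x62 = 01100010 matches 0xxxxxxx → 1-byte sequence.
Byte 1: 0x62 = 01100010, payload 1100010 (7 bits).
Concatenate: 1100010 = 0x62 (7 bits → U+0062).

U+0062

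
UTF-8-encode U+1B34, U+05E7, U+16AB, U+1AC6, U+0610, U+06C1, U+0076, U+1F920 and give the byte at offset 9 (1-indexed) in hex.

1-indexed offset 9 is 0-indexed offset 8.
U+1B34 → 3-byte form E1 AC B4 at offsets 0–2.
U+05E7 → 2-byte form D7 A7 at offsets 3–4.
U+16AB → 3-byte form E1 9A AB at offsets 5–7.
U+1AC6 → 3-byte form E1 AB 86 at offsets 8–10.
Offset 8 falls in char 4's range; it's byte 1 of E1 AB 86 = 0xE1.

0xE1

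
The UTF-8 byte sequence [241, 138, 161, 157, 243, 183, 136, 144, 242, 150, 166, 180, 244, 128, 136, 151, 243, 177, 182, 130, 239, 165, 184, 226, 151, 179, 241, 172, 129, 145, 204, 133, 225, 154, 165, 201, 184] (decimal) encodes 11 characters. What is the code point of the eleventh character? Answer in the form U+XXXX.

U+0278

Offset 0: leading byte 0xF1 = 11110001 → 4-byte char #1 = F1 8A A1 9D.
Offset 4: leading byte 0xF3 = 11110011 → 4-byte char #2 = F3 B7 88 90.
Offset 8: leading byte 0xF2 = 11110010 → 4-byte char #3 = F2 96 A6 B4.
Offset 12: leading byte 0xF4 = 11110100 → 4-byte char #4 = F4 80 88 97.
Offset 16: leading byte 0xF3 = 11110011 → 4-byte char #5 = F3 B1 B6 82.
Offset 20: leading byte 0xEF = 11101111 → 3-byte char #6 = EF A5 B8.
Offset 23: leading byte 0xE2 = 11100010 → 3-byte char #7 = E2 97 B3.
Offset 26: leading byte 0xF1 = 11110001 → 4-byte char #8 = F1 AC 81 91.
Offset 30: leading byte 0xCC = 11001100 → 2-byte char #9 = CC 85.
Offset 32: leading byte 0xE1 = 11100001 → 3-byte char #10 = E1 9A A5.
Offset 35: leading byte 0xC9 = 11001001 → 2-byte char #11 = C9 B8.
Leading byte 0xC9 = 11001001 matches 110xxxxx → 2-byte sequence.
Byte 1: 0xC9 = 11001001, payload 01001 (5 bits).
Byte 2: 0xB8 = 10111000 (10xxxxxx ✓), payload 111000.
Concatenate: 01001111000 = 0x278 (11 bits → U+0278).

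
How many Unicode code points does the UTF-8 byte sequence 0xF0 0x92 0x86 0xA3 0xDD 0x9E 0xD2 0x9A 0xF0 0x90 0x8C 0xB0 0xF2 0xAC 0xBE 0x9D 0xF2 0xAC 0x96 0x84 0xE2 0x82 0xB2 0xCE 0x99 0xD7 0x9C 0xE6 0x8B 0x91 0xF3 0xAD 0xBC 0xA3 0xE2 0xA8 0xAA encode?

12

Byte at offset 0: 0xF0 = 11110000 → 4-byte char (#1). Advance 4.
Byte at offset 4: 0xDD = 11011101 → 2-byte char (#2). Advance 2.
Byte at offset 6: 0xD2 = 11010010 → 2-byte char (#3). Advance 2.
Byte at offset 8: 0xF0 = 11110000 → 4-byte char (#4). Advance 4.
Byte at offset 12: 0xF2 = 11110010 → 4-byte char (#5). Advance 4.
Byte at offset 16: 0xF2 = 11110010 → 4-byte char (#6). Advance 4.
Byte at offset 20: 0xE2 = 11100010 → 3-byte char (#7). Advance 3.
Byte at offset 23: 0xCE = 11001110 → 2-byte char (#8). Advance 2.
Byte at offset 25: 0xD7 = 11010111 → 2-byte char (#9). Advance 2.
Byte at offset 27: 0xE6 = 11100110 → 3-byte char (#10). Advance 3.
Byte at offset 30: 0xF3 = 11110011 → 4-byte char (#11). Advance 4.
Byte at offset 34: 0xE2 = 11100010 → 3-byte char (#12). Advance 3.
Reached end at offset 37 after 12 code points.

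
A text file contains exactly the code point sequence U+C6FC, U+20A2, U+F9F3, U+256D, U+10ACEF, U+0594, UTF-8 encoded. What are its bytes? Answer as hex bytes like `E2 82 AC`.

EC 9B BC E2 82 A2 EF A7 B3 E2 95 AD F4 8A B3 AF D6 94

U+C6FC: 3-byte form → EC 9B BC.
U+20A2: 3-byte form → E2 82 A2.
U+F9F3: 3-byte form → EF A7 B3.
U+256D: 3-byte form → E2 95 AD.
U+10ACEF: 4-byte form → F4 8A B3 AF.
U+0594: 2-byte form → D6 94.
Concatenated (18 bytes): EC 9B BC E2 82 A2 EF A7 B3 E2 95 AD F4 8A B3 AF D6 94.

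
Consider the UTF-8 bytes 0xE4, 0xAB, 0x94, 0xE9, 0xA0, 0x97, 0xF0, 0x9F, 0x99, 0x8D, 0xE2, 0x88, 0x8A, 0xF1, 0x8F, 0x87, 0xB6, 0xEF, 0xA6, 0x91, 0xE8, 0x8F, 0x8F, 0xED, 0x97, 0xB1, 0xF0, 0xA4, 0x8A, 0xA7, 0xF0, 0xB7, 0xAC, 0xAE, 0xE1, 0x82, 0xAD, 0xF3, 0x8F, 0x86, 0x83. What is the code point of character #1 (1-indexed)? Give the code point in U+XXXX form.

U+4AD4

Offset 0: leading byte 0xE4 = 11100100 → 3-byte char #1 = E4 AB 94.
Leading byte 0xE4 = 11100100 matches 1110xxxx → 3-byte sequence.
Byte 1: 0xE4 = 11100100, payload 0100 (4 bits).
Byte 2: 0xAB = 10101011 (10xxxxxx ✓), payload 101011.
Byte 3: 0x94 = 10010100 (10xxxxxx ✓), payload 010100.
Concatenate: 0100101011010100 = 0x4AD4 (16 bits → U+4AD4).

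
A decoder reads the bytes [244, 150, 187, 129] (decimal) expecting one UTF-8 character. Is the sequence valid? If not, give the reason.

invalid (encodes a value above U+10FFFF)

Leading byte 0xF4 = 11110100 → 4-byte form.
Payload = 0x116EC1, which exceeds U+10FFFF, the maximum Unicode code point. (Leading bytes F5–FF, or F4 followed by ≥ 0x90, are invalid.)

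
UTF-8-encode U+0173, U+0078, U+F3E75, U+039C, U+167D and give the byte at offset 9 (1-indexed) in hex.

0x9C

1-indexed offset 9 is 0-indexed offset 8.
U+0173 → 2-byte form C5 B3 at offsets 0–1.
U+0078 → 1-byte form 78 at offsets 2–2.
U+F3E75 → 4-byte form F3 B3 B9 B5 at offsets 3–6.
U+039C → 2-byte form CE 9C at offsets 7–8.
Offset 8 falls in char 4's range; it's byte 2 of CE 9C = 0x9C.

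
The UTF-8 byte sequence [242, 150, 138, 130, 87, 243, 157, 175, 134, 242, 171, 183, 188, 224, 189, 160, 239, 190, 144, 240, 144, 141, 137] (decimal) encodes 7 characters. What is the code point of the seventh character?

Offset 0: leading byte 0xF2 = 11110010 → 4-byte char #1 = F2 96 8A 82.
Offset 4: leading byte 0x57 = 01010111 → 1-byte char #2 = 57.
Offset 5: leading byte 0xF3 = 11110011 → 4-byte char #3 = F3 9D AF 86.
Offset 9: leading byte 0xF2 = 11110010 → 4-byte char #4 = F2 AB B7 BC.
Offset 13: leading byte 0xE0 = 11100000 → 3-byte char #5 = E0 BD A0.
Offset 16: leading byte 0xEF = 11101111 → 3-byte char #6 = EF BE 90.
Offset 19: leading byte 0xF0 = 11110000 → 4-byte char #7 = F0 90 8D 89.
Leading byte 0xF0 = 11110000 matches 11110xxx → 4-byte sequence.
Byte 1: 0xF0 = 11110000, payload 000 (3 bits).
Byte 2: 0x90 = 10010000 (10xxxxxx ✓), payload 010000.
Byte 3: 0x8D = 10001101 (10xxxxxx ✓), payload 001101.
Byte 4: 0x89 = 10001001 (10xxxxxx ✓), payload 001001.
Concatenate: 000010000001101001001 = 0x10349 (21 bits → U+10349).

U+10349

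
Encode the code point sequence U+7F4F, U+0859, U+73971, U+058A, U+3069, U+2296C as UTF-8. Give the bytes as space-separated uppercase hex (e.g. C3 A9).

E7 BD 8F E0 A1 99 F1 B3 A5 B1 D6 8A E3 81 A9 F0 A2 A5 AC

U+7F4F: 3-byte form → E7 BD 8F.
U+0859: 3-byte form → E0 A1 99.
U+73971: 4-byte form → F1 B3 A5 B1.
U+058A: 2-byte form → D6 8A.
U+3069: 3-byte form → E3 81 A9.
U+2296C: 4-byte form → F0 A2 A5 AC.
Concatenated (19 bytes): E7 BD 8F E0 A1 99 F1 B3 A5 B1 D6 8A E3 81 A9 F0 A2 A5 AC.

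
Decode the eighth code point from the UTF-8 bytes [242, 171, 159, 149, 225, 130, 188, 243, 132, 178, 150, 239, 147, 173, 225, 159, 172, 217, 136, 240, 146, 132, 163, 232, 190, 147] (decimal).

U+8F93

Offset 0: leading byte 0xF2 = 11110010 → 4-byte char #1 = F2 AB 9F 95.
Offset 4: leading byte 0xE1 = 11100001 → 3-byte char #2 = E1 82 BC.
Offset 7: leading byte 0xF3 = 11110011 → 4-byte char #3 = F3 84 B2 96.
Offset 11: leading byte 0xEF = 11101111 → 3-byte char #4 = EF 93 AD.
Offset 14: leading byte 0xE1 = 11100001 → 3-byte char #5 = E1 9F AC.
Offset 17: leading byte 0xD9 = 11011001 → 2-byte char #6 = D9 88.
Offset 19: leading byte 0xF0 = 11110000 → 4-byte char #7 = F0 92 84 A3.
Offset 23: leading byte 0xE8 = 11101000 → 3-byte char #8 = E8 BE 93.
Leading byte 0xE8 = 11101000 matches 1110xxxx → 3-byte sequence.
Byte 1: 0xE8 = 11101000, payload 1000 (4 bits).
Byte 2: 0xBE = 10111110 (10xxxxxx ✓), payload 111110.
Byte 3: 0x93 = 10010011 (10xxxxxx ✓), payload 010011.
Concatenate: 1000111110010011 = 0x8F93 (16 bits → U+8F93).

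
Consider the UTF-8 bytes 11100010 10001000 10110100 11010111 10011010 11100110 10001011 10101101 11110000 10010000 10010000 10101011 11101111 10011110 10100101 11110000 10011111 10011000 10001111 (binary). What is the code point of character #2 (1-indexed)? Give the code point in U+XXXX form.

U+05DA

Offset 0: leading byte 0xE2 = 11100010 → 3-byte char #1 = E2 88 B4.
Offset 3: leading byte 0xD7 = 11010111 → 2-byte char #2 = D7 9A.
Leading byte 0xD7 = 11010111 matches 110xxxxx → 2-byte sequence.
Byte 1: 0xD7 = 11010111, payload 10111 (5 bits).
Byte 2: 0x9A = 10011010 (10xxxxxx ✓), payload 011010.
Concatenate: 10111011010 = 0x5DA (11 bits → U+05DA).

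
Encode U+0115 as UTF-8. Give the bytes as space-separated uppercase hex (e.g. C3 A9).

C4 95

U+0115 = 0x115 = 277 decimal. In range U+0080–U+07FF → 2-byte form: 110xxxxx 10xxxxxx.
Binary (11 bits): 00100010101.
Split 5+6: 00100 | 010101.
Byte 1: 11000100 = 0xC4.
Byte 2: 10010101 = 0x95.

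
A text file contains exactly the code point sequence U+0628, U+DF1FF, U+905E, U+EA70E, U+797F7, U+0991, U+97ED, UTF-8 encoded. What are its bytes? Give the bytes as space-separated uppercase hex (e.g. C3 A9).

D8 A8 F3 9F 87 BF E9 81 9E F3 AA 9C 8E F1 B9 9F B7 E0 A6 91 E9 9F AD

U+0628: 2-byte form → D8 A8.
U+DF1FF: 4-byte form → F3 9F 87 BF.
U+905E: 3-byte form → E9 81 9E.
U+EA70E: 4-byte form → F3 AA 9C 8E.
U+797F7: 4-byte form → F1 B9 9F B7.
U+0991: 3-byte form → E0 A6 91.
U+97ED: 3-byte form → E9 9F AD.
Concatenated (23 bytes): D8 A8 F3 9F 87 BF E9 81 9E F3 AA 9C 8E F1 B9 9F B7 E0 A6 91 E9 9F AD.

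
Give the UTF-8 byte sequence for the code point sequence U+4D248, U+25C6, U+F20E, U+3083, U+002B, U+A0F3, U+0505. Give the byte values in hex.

U+4D248: 4-byte form → F1 8D 89 88.
U+25C6: 3-byte form → E2 97 86.
U+F20E: 3-byte form → EF 88 8E.
U+3083: 3-byte form → E3 82 83.
U+002B: 1-byte form → 2B.
U+A0F3: 3-byte form → EA 83 B3.
U+0505: 2-byte form → D4 85.
Concatenated (19 bytes): F1 8D 89 88 E2 97 86 EF 88 8E E3 82 83 2B EA 83 B3 D4 85.

F1 8D 89 88 E2 97 86 EF 88 8E E3 82 83 2B EA 83 B3 D4 85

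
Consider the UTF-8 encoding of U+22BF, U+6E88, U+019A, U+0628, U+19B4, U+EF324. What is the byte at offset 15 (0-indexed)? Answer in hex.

0x8C

U+22BF → 3-byte form E2 8A BF at offsets 0–2.
U+6E88 → 3-byte form E6 BA 88 at offsets 3–5.
U+019A → 2-byte form C6 9A at offsets 6–7.
U+0628 → 2-byte form D8 A8 at offsets 8–9.
U+19B4 → 3-byte form E1 A6 B4 at offsets 10–12.
U+EF324 → 4-byte form F3 AF 8C A4 at offsets 13–16.
Offset 15 falls in char 6's range; it's byte 3 of F3 AF 8C A4 = 0x8C.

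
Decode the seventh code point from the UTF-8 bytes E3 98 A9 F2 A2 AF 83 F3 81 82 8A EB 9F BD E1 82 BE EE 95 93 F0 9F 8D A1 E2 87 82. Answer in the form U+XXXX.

Offset 0: leading byte 0xE3 = 11100011 → 3-byte char #1 = E3 98 A9.
Offset 3: leading byte 0xF2 = 11110010 → 4-byte char #2 = F2 A2 AF 83.
Offset 7: leading byte 0xF3 = 11110011 → 4-byte char #3 = F3 81 82 8A.
Offset 11: leading byte 0xEB = 11101011 → 3-byte char #4 = EB 9F BD.
Offset 14: leading byte 0xE1 = 11100001 → 3-byte char #5 = E1 82 BE.
Offset 17: leading byte 0xEE = 11101110 → 3-byte char #6 = EE 95 93.
Offset 20: leading byte 0xF0 = 11110000 → 4-byte char #7 = F0 9F 8D A1.
Leading byte 0xF0 = 11110000 matches 11110xxx → 4-byte sequence.
Byte 1: 0xF0 = 11110000, payload 000 (3 bits).
Byte 2: 0x9F = 10011111 (10xxxxxx ✓), payload 011111.
Byte 3: 0x8D = 10001101 (10xxxxxx ✓), payload 001101.
Byte 4: 0xA1 = 10100001 (10xxxxxx ✓), payload 100001.
Concatenate: 000011111001101100001 = 0x1F361 (21 bits → U+1F361).

U+1F361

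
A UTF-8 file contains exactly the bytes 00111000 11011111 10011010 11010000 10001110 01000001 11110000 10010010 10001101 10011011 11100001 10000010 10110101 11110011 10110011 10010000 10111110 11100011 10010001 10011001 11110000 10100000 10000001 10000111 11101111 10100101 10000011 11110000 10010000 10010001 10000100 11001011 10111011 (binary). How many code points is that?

12

Byte at offset 0: 0x38 = 00111000 → 1-byte char (#1). Advance 1.
Byte at offset 1: 0xDF = 11011111 → 2-byte char (#2). Advance 2.
Byte at offset 3: 0xD0 = 11010000 → 2-byte char (#3). Advance 2.
Byte at offset 5: 0x41 = 01000001 → 1-byte char (#4). Advance 1.
Byte at offset 6: 0xF0 = 11110000 → 4-byte char (#5). Advance 4.
Byte at offset 10: 0xE1 = 11100001 → 3-byte char (#6). Advance 3.
Byte at offset 13: 0xF3 = 11110011 → 4-byte char (#7). Advance 4.
Byte at offset 17: 0xE3 = 11100011 → 3-byte char (#8). Advance 3.
Byte at offset 20: 0xF0 = 11110000 → 4-byte char (#9). Advance 4.
Byte at offset 24: 0xEF = 11101111 → 3-byte char (#10). Advance 3.
Byte at offset 27: 0xF0 = 11110000 → 4-byte char (#11). Advance 4.
Byte at offset 31: 0xCB = 11001011 → 2-byte char (#12). Advance 2.
Reached end at offset 33 after 12 code points.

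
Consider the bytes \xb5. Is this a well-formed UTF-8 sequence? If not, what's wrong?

invalid (continuation byte with no leading byte)

Byte 0xB5 = 10110101 has the form 10xxxxxx — a continuation byte — but there is no preceding leading byte.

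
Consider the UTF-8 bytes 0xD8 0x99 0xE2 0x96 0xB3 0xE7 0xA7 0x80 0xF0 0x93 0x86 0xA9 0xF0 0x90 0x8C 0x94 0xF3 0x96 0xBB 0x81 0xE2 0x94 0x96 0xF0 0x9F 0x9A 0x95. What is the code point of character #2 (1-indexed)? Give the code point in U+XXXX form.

U+25B3

Offset 0: leading byte 0xD8 = 11011000 → 2-byte char #1 = D8 99.
Offset 2: leading byte 0xE2 = 11100010 → 3-byte char #2 = E2 96 B3.
Leading byte 0xE2 = 11100010 matches 1110xxxx → 3-byte sequence.
Byte 1: 0xE2 = 11100010, payload 0010 (4 bits).
Byte 2: 0x96 = 10010110 (10xxxxxx ✓), payload 010110.
Byte 3: 0xB3 = 10110011 (10xxxxxx ✓), payload 110011.
Concatenate: 0010010110110011 = 0x25B3 (16 bits → U+25B3).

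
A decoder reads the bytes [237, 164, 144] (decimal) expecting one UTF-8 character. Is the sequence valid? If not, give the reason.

invalid (encodes a surrogate (U+D800–U+DFFF))

Structurally a 3-byte sequence; payload = 0xD910.
But 0xD910 is in U+D800–U+DFFF, the surrogate range. Surrogates are not Unicode scalar values and are forbidden in UTF-8.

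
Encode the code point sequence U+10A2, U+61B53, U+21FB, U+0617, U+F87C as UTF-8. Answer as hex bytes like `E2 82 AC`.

U+10A2: 3-byte form → E1 82 A2.
U+61B53: 4-byte form → F1 A1 AD 93.
U+21FB: 3-byte form → E2 87 BB.
U+0617: 2-byte form → D8 97.
U+F87C: 3-byte form → EF A1 BC.
Concatenated (15 bytes): E1 82 A2 F1 A1 AD 93 E2 87 BB D8 97 EF A1 BC.

E1 82 A2 F1 A1 AD 93 E2 87 BB D8 97 EF A1 BC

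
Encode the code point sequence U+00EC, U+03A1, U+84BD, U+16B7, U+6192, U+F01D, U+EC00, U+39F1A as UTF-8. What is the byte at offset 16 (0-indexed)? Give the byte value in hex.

U+00EC → 2-byte form C3 AC at offsets 0–1.
U+03A1 → 2-byte form CE A1 at offsets 2–3.
U+84BD → 3-byte form E8 92 BD at offsets 4–6.
U+16B7 → 3-byte form E1 9A B7 at offsets 7–9.
U+6192 → 3-byte form E6 86 92 at offsets 10–12.
U+F01D → 3-byte form EF 80 9D at offsets 13–15.
U+EC00 → 3-byte form EE B0 80 at offsets 16–18.
Offset 16 falls in char 7's range; it's byte 1 of EE B0 80 = 0xEE.

0xEE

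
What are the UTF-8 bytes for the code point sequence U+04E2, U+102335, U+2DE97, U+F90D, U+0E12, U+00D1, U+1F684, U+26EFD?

D3 A2 F4 82 8C B5 F0 AD BA 97 EF A4 8D E0 B8 92 C3 91 F0 9F 9A 84 F0 A6 BB BD

U+04E2: 2-byte form → D3 A2.
U+102335: 4-byte form → F4 82 8C B5.
U+2DE97: 4-byte form → F0 AD BA 97.
U+F90D: 3-byte form → EF A4 8D.
U+0E12: 3-byte form → E0 B8 92.
U+00D1: 2-byte form → C3 91.
U+1F684: 4-byte form → F0 9F 9A 84.
U+26EFD: 4-byte form → F0 A6 BB BD.
Concatenated (26 bytes): D3 A2 F4 82 8C B5 F0 AD BA 97 EF A4 8D E0 B8 92 C3 91 F0 9F 9A 84 F0 A6 BB BD.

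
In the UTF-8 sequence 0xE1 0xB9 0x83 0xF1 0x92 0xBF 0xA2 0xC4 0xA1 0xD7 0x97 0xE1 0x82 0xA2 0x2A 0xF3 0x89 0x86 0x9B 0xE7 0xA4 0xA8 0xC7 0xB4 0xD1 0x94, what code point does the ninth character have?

Offset 0: leading byte 0xE1 = 11100001 → 3-byte char #1 = E1 B9 83.
Offset 3: leading byte 0xF1 = 11110001 → 4-byte char #2 = F1 92 BF A2.
Offset 7: leading byte 0xC4 = 11000100 → 2-byte char #3 = C4 A1.
Offset 9: leading byte 0xD7 = 11010111 → 2-byte char #4 = D7 97.
Offset 11: leading byte 0xE1 = 11100001 → 3-byte char #5 = E1 82 A2.
Offset 14: leading byte 0x2A = 00101010 → 1-byte char #6 = 2A.
Offset 15: leading byte 0xF3 = 11110011 → 4-byte char #7 = F3 89 86 9B.
Offset 19: leading byte 0xE7 = 11100111 → 3-byte char #8 = E7 A4 A8.
Offset 22: leading byte 0xC7 = 11000111 → 2-byte char #9 = C7 B4.
Leading byte 0xC7 = 11000111 matches 110xxxxx → 2-byte sequence.
Byte 1: 0xC7 = 11000111, payload 00111 (5 bits).
Byte 2: 0xB4 = 10110100 (10xxxxxx ✓), payload 110100.
Concatenate: 00111110100 = 0x1F4 (11 bits → U+01F4).

U+01F4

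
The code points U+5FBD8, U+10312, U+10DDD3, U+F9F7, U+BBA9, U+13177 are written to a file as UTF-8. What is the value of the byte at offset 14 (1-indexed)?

1-indexed offset 14 is 0-indexed offset 13.
U+5FBD8 → 4-byte form F1 9F AF 98 at offsets 0–3.
U+10312 → 4-byte form F0 90 8C 92 at offsets 4–7.
U+10DDD3 → 4-byte form F4 8D B7 93 at offsets 8–11.
U+F9F7 → 3-byte form EF A7 B7 at offsets 12–14.
Offset 13 falls in char 4's range; it's byte 2 of EF A7 B7 = 0xA7.

0xA7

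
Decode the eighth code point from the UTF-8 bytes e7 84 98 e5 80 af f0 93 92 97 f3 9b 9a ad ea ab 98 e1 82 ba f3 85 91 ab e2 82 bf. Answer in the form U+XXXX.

U+20BF

Offset 0: leading byte 0xE7 = 11100111 → 3-byte char #1 = E7 84 98.
Offset 3: leading byte 0xE5 = 11100101 → 3-byte char #2 = E5 80 AF.
Offset 6: leading byte 0xF0 = 11110000 → 4-byte char #3 = F0 93 92 97.
Offset 10: leading byte 0xF3 = 11110011 → 4-byte char #4 = F3 9B 9A AD.
Offset 14: leading byte 0xEA = 11101010 → 3-byte char #5 = EA AB 98.
Offset 17: leading byte 0xE1 = 11100001 → 3-byte char #6 = E1 82 BA.
Offset 20: leading byte 0xF3 = 11110011 → 4-byte char #7 = F3 85 91 AB.
Offset 24: leading byte 0xE2 = 11100010 → 3-byte char #8 = E2 82 BF.
Leading byte 0xE2 = 11100010 matches 1110xxxx → 3-byte sequence.
Byte 1: 0xE2 = 11100010, payload 0010 (4 bits).
Byte 2: 0x82 = 10000010 (10xxxxxx ✓), payload 000010.
Byte 3: 0xBF = 10111111 (10xxxxxx ✓), payload 111111.
Concatenate: 0010000010111111 = 0x20BF (16 bits → U+20BF).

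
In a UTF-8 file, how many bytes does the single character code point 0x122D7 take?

U+122D7 = 0x122D7. UTF-8 uses 1 byte below 0x80, 2 below 0x800, 3 below 0x10000, 4 up to 0x10FFFF. 0x122D7 is in U+10000–U+10FFFF → 4 bytes.

4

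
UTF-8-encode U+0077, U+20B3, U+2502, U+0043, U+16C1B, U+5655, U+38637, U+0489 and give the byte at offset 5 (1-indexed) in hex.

0xE2

1-indexed offset 5 is 0-indexed offset 4.
U+0077 → 1-byte form 77 at offsets 0–0.
U+20B3 → 3-byte form E2 82 B3 at offsets 1–3.
U+2502 → 3-byte form E2 94 82 at offsets 4–6.
Offset 4 falls in char 3's range; it's byte 1 of E2 94 82 = 0xE2.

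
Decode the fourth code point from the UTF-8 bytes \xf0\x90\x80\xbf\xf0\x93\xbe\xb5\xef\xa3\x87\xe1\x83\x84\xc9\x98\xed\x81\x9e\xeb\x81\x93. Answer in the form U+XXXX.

U+10C4

Offset 0: leading byte 0xF0 = 11110000 → 4-byte char #1 = F0 90 80 BF.
Offset 4: leading byte 0xF0 = 11110000 → 4-byte char #2 = F0 93 BE B5.
Offset 8: leading byte 0xEF = 11101111 → 3-byte char #3 = EF A3 87.
Offset 11: leading byte 0xE1 = 11100001 → 3-byte char #4 = E1 83 84.
Leading byte 0xE1 = 11100001 matches 1110xxxx → 3-byte sequence.
Byte 1: 0xE1 = 11100001, payload 0001 (4 bits).
Byte 2: 0x83 = 10000011 (10xxxxxx ✓), payload 000011.
Byte 3: 0x84 = 10000100 (10xxxxxx ✓), payload 000100.
Concatenate: 0001000011000100 = 0x10C4 (16 bits → U+10C4).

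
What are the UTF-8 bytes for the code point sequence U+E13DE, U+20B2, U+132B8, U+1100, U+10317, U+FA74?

F3 A1 8F 9E E2 82 B2 F0 93 8A B8 E1 84 80 F0 90 8C 97 EF A9 B4

U+E13DE: 4-byte form → F3 A1 8F 9E.
U+20B2: 3-byte form → E2 82 B2.
U+132B8: 4-byte form → F0 93 8A B8.
U+1100: 3-byte form → E1 84 80.
U+10317: 4-byte form → F0 90 8C 97.
U+FA74: 3-byte form → EF A9 B4.
Concatenated (21 bytes): F3 A1 8F 9E E2 82 B2 F0 93 8A B8 E1 84 80 F0 90 8C 97 EF A9 B4.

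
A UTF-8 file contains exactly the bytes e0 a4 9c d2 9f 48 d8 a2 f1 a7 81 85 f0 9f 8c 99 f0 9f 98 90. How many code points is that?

7

Byte at offset 0: 0xE0 = 11100000 → 3-byte char (#1). Advance 3.
Byte at offset 3: 0xD2 = 11010010 → 2-byte char (#2). Advance 2.
Byte at offset 5: 0x48 = 01001000 → 1-byte char (#3). Advance 1.
Byte at offset 6: 0xD8 = 11011000 → 2-byte char (#4). Advance 2.
Byte at offset 8: 0xF1 = 11110001 → 4-byte char (#5). Advance 4.
Byte at offset 12: 0xF0 = 11110000 → 4-byte char (#6). Advance 4.
Byte at offset 16: 0xF0 = 11110000 → 4-byte char (#7). Advance 4.
Reached end at offset 20 after 7 code points.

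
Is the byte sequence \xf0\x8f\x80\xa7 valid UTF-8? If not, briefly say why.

invalid (overlong encoding)

Leading byte 0xF0 = 11110000 → 4-byte form.
Continuation bytes all match 10xxxxxx. Payload decodes to 0xF027.
But 0xF027 < 0x10000, the minimum for a 4-byte sequence — this is an overlong encoding.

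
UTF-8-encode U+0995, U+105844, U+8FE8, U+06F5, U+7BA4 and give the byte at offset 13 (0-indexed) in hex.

U+0995 → 3-byte form E0 A6 95 at offsets 0–2.
U+105844 → 4-byte form F4 85 A1 84 at offsets 3–6.
U+8FE8 → 3-byte form E8 BF A8 at offsets 7–9.
U+06F5 → 2-byte form DB B5 at offsets 10–11.
U+7BA4 → 3-byte form E7 AE A4 at offsets 12–14.
Offset 13 falls in char 5's range; it's byte 2 of E7 AE A4 = 0xAE.

0xAE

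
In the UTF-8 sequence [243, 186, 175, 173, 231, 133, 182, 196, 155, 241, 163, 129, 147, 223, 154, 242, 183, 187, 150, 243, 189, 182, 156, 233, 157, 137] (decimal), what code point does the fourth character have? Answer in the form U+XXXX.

U+63053

Offset 0: leading byte 0xF3 = 11110011 → 4-byte char #1 = F3 BA AF AD.
Offset 4: leading byte 0xE7 = 11100111 → 3-byte char #2 = E7 85 B6.
Offset 7: leading byte 0xC4 = 11000100 → 2-byte char #3 = C4 9B.
Offset 9: leading byte 0xF1 = 11110001 → 4-byte char #4 = F1 A3 81 93.
Leading byte 0xF1 = 11110001 matches 11110xxx → 4-byte sequence.
Byte 1: 0xF1 = 11110001, payload 001 (3 bits).
Byte 2: 0xA3 = 10100011 (10xxxxxx ✓), payload 100011.
Byte 3: 0x81 = 10000001 (10xxxxxx ✓), payload 000001.
Byte 4: 0x93 = 10010011 (10xxxxxx ✓), payload 010011.
Concatenate: 001100011000001010011 = 0x63053 (21 bits → U+63053).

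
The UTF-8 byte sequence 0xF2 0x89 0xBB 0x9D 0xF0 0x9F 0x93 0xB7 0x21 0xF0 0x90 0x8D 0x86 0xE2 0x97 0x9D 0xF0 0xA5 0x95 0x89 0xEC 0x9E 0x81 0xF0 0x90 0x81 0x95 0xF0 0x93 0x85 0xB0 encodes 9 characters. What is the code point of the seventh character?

U+C781

Offset 0: leading byte 0xF2 = 11110010 → 4-byte char #1 = F2 89 BB 9D.
Offset 4: leading byte 0xF0 = 11110000 → 4-byte char #2 = F0 9F 93 B7.
Offset 8: leading byte 0x21 = 00100001 → 1-byte char #3 = 21.
Offset 9: leading byte 0xF0 = 11110000 → 4-byte char #4 = F0 90 8D 86.
Offset 13: leading byte 0xE2 = 11100010 → 3-byte char #5 = E2 97 9D.
Offset 16: leading byte 0xF0 = 11110000 → 4-byte char #6 = F0 A5 95 89.
Offset 20: leading byte 0xEC = 11101100 → 3-byte char #7 = EC 9E 81.
Leading byte 0xEC = 11101100 matches 1110xxxx → 3-byte sequence.
Byte 1: 0xEC = 11101100, payload 1100 (4 bits).
Byte 2: 0x9E = 10011110 (10xxxxxx ✓), payload 011110.
Byte 3: 0x81 = 10000001 (10xxxxxx ✓), payload 000001.
Concatenate: 1100011110000001 = 0xC781 (16 bits → U+C781).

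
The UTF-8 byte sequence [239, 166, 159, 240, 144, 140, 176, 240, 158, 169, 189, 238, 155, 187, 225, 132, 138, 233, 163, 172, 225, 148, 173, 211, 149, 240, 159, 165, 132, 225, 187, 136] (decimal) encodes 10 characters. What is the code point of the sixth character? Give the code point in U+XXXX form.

Offset 0: leading byte 0xEF = 11101111 → 3-byte char #1 = EF A6 9F.
Offset 3: leading byte 0xF0 = 11110000 → 4-byte char #2 = F0 90 8C B0.
Offset 7: leading byte 0xF0 = 11110000 → 4-byte char #3 = F0 9E A9 BD.
Offset 11: leading byte 0xEE = 11101110 → 3-byte char #4 = EE 9B BB.
Offset 14: leading byte 0xE1 = 11100001 → 3-byte char #5 = E1 84 8A.
Offset 17: leading byte 0xE9 = 11101001 → 3-byte char #6 = E9 A3 AC.
Leading byte 0xE9 = 11101001 matches 1110xxxx → 3-byte sequence.
Byte 1: 0xE9 = 11101001, payload 1001 (4 bits).
Byte 2: 0xA3 = 10100011 (10xxxxxx ✓), payload 100011.
Byte 3: 0xAC = 10101100 (10xxxxxx ✓), payload 101100.
Concatenate: 1001100011101100 = 0x98EC (16 bits → U+98EC).

U+98EC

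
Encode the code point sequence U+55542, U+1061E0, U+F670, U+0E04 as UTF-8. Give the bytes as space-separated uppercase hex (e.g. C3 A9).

U+55542: 4-byte form → F1 95 95 82.
U+1061E0: 4-byte form → F4 86 87 A0.
U+F670: 3-byte form → EF 99 B0.
U+0E04: 3-byte form → E0 B8 84.
Concatenated (14 bytes): F1 95 95 82 F4 86 87 A0 EF 99 B0 E0 B8 84.

F1 95 95 82 F4 86 87 A0 EF 99 B0 E0 B8 84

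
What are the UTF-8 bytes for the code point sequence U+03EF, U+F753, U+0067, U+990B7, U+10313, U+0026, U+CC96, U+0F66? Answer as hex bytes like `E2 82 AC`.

CF AF EF 9D 93 67 F2 99 82 B7 F0 90 8C 93 26 EC B2 96 E0 BD A6

U+03EF: 2-byte form → CF AF.
U+F753: 3-byte form → EF 9D 93.
U+0067: 1-byte form → 67.
U+990B7: 4-byte form → F2 99 82 B7.
U+10313: 4-byte form → F0 90 8C 93.
U+0026: 1-byte form → 26.
U+CC96: 3-byte form → EC B2 96.
U+0F66: 3-byte form → E0 BD A6.
Concatenated (21 bytes): CF AF EF 9D 93 67 F2 99 82 B7 F0 90 8C 93 26 EC B2 96 E0 BD A6.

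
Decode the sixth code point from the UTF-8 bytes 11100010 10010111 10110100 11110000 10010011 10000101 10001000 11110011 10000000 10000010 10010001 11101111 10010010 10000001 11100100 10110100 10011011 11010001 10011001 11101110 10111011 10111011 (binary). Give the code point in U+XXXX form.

Offset 0: leading byte 0xE2 = 11100010 → 3-byte char #1 = E2 97 B4.
Offset 3: leading byte 0xF0 = 11110000 → 4-byte char #2 = F0 93 85 88.
Offset 7: leading byte 0xF3 = 11110011 → 4-byte char #3 = F3 80 82 91.
Offset 11: leading byte 0xEF = 11101111 → 3-byte char #4 = EF 92 81.
Offset 14: leading byte 0xE4 = 11100100 → 3-byte char #5 = E4 B4 9B.
Offset 17: leading byte 0xD1 = 11010001 → 2-byte char #6 = D1 99.
Leading byte 0xD1 = 11010001 matches 110xxxxx → 2-byte sequence.
Byte 1: 0xD1 = 11010001, payload 10001 (5 bits).
Byte 2: 0x99 = 10011001 (10xxxxxx ✓), payload 011001.
Concatenate: 10001011001 = 0x459 (11 bits → U+0459).

U+0459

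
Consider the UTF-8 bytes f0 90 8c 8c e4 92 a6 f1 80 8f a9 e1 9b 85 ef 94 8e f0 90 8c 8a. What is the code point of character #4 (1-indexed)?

U+16C5

Offset 0: leading byte 0xF0 = 11110000 → 4-byte char #1 = F0 90 8C 8C.
Offset 4: leading byte 0xE4 = 11100100 → 3-byte char #2 = E4 92 A6.
Offset 7: leading byte 0xF1 = 11110001 → 4-byte char #3 = F1 80 8F A9.
Offset 11: leading byte 0xE1 = 11100001 → 3-byte char #4 = E1 9B 85.
Leading byte 0xE1 = 11100001 matches 1110xxxx → 3-byte sequence.
Byte 1: 0xE1 = 11100001, payload 0001 (4 bits).
Byte 2: 0x9B = 10011011 (10xxxxxx ✓), payload 011011.
Byte 3: 0x85 = 10000101 (10xxxxxx ✓), payload 000101.
Concatenate: 0001011011000101 = 0x16C5 (16 bits → U+16C5).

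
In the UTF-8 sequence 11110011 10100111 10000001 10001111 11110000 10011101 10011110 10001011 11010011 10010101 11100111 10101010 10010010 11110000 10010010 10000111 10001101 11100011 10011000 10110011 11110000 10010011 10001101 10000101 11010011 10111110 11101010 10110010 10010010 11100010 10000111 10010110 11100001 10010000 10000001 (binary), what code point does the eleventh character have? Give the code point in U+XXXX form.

U+1401

Offset 0: leading byte 0xF3 = 11110011 → 4-byte char #1 = F3 A7 81 8F.
Offset 4: leading byte 0xF0 = 11110000 → 4-byte char #2 = F0 9D 9E 8B.
Offset 8: leading byte 0xD3 = 11010011 → 2-byte char #3 = D3 95.
Offset 10: leading byte 0xE7 = 11100111 → 3-byte char #4 = E7 AA 92.
Offset 13: leading byte 0xF0 = 11110000 → 4-byte char #5 = F0 92 87 8D.
Offset 17: leading byte 0xE3 = 11100011 → 3-byte char #6 = E3 98 B3.
Offset 20: leading byte 0xF0 = 11110000 → 4-byte char #7 = F0 93 8D 85.
Offset 24: leading byte 0xD3 = 11010011 → 2-byte char #8 = D3 BE.
Offset 26: leading byte 0xEA = 11101010 → 3-byte char #9 = EA B2 92.
Offset 29: leading byte 0xE2 = 11100010 → 3-byte char #10 = E2 87 96.
Offset 32: leading byte 0xE1 = 11100001 → 3-byte char #11 = E1 90 81.
Leading byte 0xE1 = 11100001 matches 1110xxxx → 3-byte sequence.
Byte 1: 0xE1 = 11100001, payload 0001 (4 bits).
Byte 2: 0x90 = 10010000 (10xxxxxx ✓), payload 010000.
Byte 3: 0x81 = 10000001 (10xxxxxx ✓), payload 000001.
Concatenate: 0001010000000001 = 0x1401 (16 bits → U+1401).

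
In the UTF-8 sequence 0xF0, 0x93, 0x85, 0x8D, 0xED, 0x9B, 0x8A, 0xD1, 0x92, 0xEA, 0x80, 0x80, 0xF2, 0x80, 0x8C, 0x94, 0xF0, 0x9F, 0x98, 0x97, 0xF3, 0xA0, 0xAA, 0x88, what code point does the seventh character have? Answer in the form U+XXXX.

U+E0A88

Offset 0: leading byte 0xF0 = 11110000 → 4-byte char #1 = F0 93 85 8D.
Offset 4: leading byte 0xED = 11101101 → 3-byte char #2 = ED 9B 8A.
Offset 7: leading byte 0xD1 = 11010001 → 2-byte char #3 = D1 92.
Offset 9: leading byte 0xEA = 11101010 → 3-byte char #4 = EA 80 80.
Offset 12: leading byte 0xF2 = 11110010 → 4-byte char #5 = F2 80 8C 94.
Offset 16: leading byte 0xF0 = 11110000 → 4-byte char #6 = F0 9F 98 97.
Offset 20: leading byte 0xF3 = 11110011 → 4-byte char #7 = F3 A0 AA 88.
Leading byte 0xF3 = 11110011 matches 11110xxx → 4-byte sequence.
Byte 1: 0xF3 = 11110011, payload 011 (3 bits).
Byte 2: 0xA0 = 10100000 (10xxxxxx ✓), payload 100000.
Byte 3: 0xAA = 10101010 (10xxxxxx ✓), payload 101010.
Byte 4: 0x88 = 10001000 (10xxxxxx ✓), payload 001000.
Concatenate: 011100000101010001000 = 0xE0A88 (21 bits → U+E0A88).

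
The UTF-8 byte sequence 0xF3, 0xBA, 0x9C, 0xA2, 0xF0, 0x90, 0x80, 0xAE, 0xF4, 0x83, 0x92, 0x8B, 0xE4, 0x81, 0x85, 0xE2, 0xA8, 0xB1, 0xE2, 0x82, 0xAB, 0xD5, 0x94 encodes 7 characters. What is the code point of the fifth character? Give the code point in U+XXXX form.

Offset 0: leading byte 0xF3 = 11110011 → 4-byte char #1 = F3 BA 9C A2.
Offset 4: leading byte 0xF0 = 11110000 → 4-byte char #2 = F0 90 80 AE.
Offset 8: leading byte 0xF4 = 11110100 → 4-byte char #3 = F4 83 92 8B.
Offset 12: leading byte 0xE4 = 11100100 → 3-byte char #4 = E4 81 85.
Offset 15: leading byte 0xE2 = 11100010 → 3-byte char #5 = E2 A8 B1.
Leading byte 0xE2 = 11100010 matches 1110xxxx → 3-byte sequence.
Byte 1: 0xE2 = 11100010, payload 0010 (4 bits).
Byte 2: 0xA8 = 10101000 (10xxxxxx ✓), payload 101000.
Byte 3: 0xB1 = 10110001 (10xxxxxx ✓), payload 110001.
Concatenate: 0010101000110001 = 0x2A31 (16 bits → U+2A31).

U+2A31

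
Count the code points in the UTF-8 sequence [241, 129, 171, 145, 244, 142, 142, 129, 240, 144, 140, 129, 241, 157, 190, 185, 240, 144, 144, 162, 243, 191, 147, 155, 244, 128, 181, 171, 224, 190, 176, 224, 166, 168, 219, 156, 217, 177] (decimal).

11

Byte at offset 0: 0xF1 = 11110001 → 4-byte char (#1). Advance 4.
Byte at offset 4: 0xF4 = 11110100 → 4-byte char (#2). Advance 4.
Byte at offset 8: 0xF0 = 11110000 → 4-byte char (#3). Advance 4.
Byte at offset 12: 0xF1 = 11110001 → 4-byte char (#4). Advance 4.
Byte at offset 16: 0xF0 = 11110000 → 4-byte char (#5). Advance 4.
Byte at offset 20: 0xF3 = 11110011 → 4-byte char (#6). Advance 4.
Byte at offset 24: 0xF4 = 11110100 → 4-byte char (#7). Advance 4.
Byte at offset 28: 0xE0 = 11100000 → 3-byte char (#8). Advance 3.
Byte at offset 31: 0xE0 = 11100000 → 3-byte char (#9). Advance 3.
Byte at offset 34: 0xDB = 11011011 → 2-byte char (#10). Advance 2.
Byte at offset 36: 0xD9 = 11011001 → 2-byte char (#11). Advance 2.
Reached end at offset 38 after 11 code points.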